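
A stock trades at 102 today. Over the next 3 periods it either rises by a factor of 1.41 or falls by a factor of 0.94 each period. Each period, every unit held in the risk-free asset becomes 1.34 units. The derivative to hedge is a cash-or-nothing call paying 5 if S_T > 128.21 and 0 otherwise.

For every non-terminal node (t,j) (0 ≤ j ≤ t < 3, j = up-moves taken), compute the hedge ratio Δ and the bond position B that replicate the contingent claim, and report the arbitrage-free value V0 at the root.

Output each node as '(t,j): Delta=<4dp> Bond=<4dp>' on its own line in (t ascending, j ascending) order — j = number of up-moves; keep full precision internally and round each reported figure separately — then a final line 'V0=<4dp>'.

Since d<R<u, set p* = (R−d)/(u−d) = 0.8511; price each node as the discounted p*-expectation of its children.
Terminal values V(3,·): V(3,0)=0.0000, V(3,1)=0.0000, V(3,2)=5.0000, V(3,3)=5.0000
  t=2,j=0: stock 90.1272 → up 127.0794 (V=0.0000), down 84.7196 (V=0.0000). Price 0.0000; hedge Δ=0.0000, bond B=0.0000.
  t=2,j=1: stock 135.1908 → up 190.6190 (V=5.0000), down 127.0794 (V=0.0000). Price 3.1756; hedge Δ=0.0787, bond B=-7.4627.
  t=2,j=2: stock 202.7862 → up 285.9285 (V=5.0000), down 190.6190 (V=5.0000). Price 3.7313; hedge Δ=0.0000, bond B=3.7313.
  t=1,j=0: stock 95.8800 → up 135.1908 (V=3.1756), down 90.1272 (V=0.0000). Price 2.0169; hedge Δ=0.0705, bond B=-4.7397.
  t=1,j=1: stock 143.8200 → up 202.7862 (V=3.7313), down 135.1908 (V=3.1756). Price 2.7228; hedge Δ=0.0082, bond B=1.5404.
  t=0,j=0: stock 102.0000 → up 143.8200 (V=2.7228), down 95.8800 (V=2.0169). Price 1.9535; hedge Δ=0.0147, bond B=0.4515.
The time-0 hedge costs 1.9535, which is the no-arbitrage price.

(0,0): Delta=0.0147 Bond=0.4515
(1,0): Delta=0.0705 Bond=-4.7397
(1,1): Delta=0.0082 Bond=1.5404
(2,0): Delta=0.0000 Bond=0.0000
(2,1): Delta=0.0787 Bond=-7.4627
(2,2): Delta=0.0000 Bond=3.7313
V0=1.9535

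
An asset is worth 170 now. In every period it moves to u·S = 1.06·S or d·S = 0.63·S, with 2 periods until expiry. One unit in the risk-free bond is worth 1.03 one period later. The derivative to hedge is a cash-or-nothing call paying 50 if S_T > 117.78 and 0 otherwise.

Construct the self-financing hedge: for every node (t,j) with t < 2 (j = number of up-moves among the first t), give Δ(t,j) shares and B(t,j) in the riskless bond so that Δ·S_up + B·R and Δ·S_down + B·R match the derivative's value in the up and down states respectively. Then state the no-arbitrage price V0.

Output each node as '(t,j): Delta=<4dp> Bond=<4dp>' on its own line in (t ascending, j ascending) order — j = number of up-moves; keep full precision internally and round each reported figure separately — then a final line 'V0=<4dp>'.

Since d<R<u, set p* = (R−d)/(u−d) = 0.9302; price each node as the discounted p*-expectation of its children.
At expiry t=2: V(2,0)=0.0000, V(2,1)=0.0000, V(2,2)=50.0000
  t=1,j=0: stock 107.1000 → up 113.5260 (V=0.0000), down 67.4730 (V=0.0000). Price 0.0000; hedge Δ=0.0000, bond B=0.0000.
  t=1,j=1: stock 180.2000 → up 191.0120 (V=50.0000), down 113.5260 (V=0.0000). Price 45.1569; hedge Δ=0.6453, bond B=-71.1221.
  t=0,j=0: stock 170.0000 → up 180.2000 (V=45.1569), down 107.1000 (V=0.0000). Price 40.7829; hedge Δ=0.6177, bond B=-64.2331.
The time-0 hedge costs 40.7829, which is the no-arbitrage price.

(0,0): Delta=0.6177 Bond=-64.2331
(1,0): Delta=0.0000 Bond=0.0000
(1,1): Delta=0.6453 Bond=-71.1221
V0=40.7829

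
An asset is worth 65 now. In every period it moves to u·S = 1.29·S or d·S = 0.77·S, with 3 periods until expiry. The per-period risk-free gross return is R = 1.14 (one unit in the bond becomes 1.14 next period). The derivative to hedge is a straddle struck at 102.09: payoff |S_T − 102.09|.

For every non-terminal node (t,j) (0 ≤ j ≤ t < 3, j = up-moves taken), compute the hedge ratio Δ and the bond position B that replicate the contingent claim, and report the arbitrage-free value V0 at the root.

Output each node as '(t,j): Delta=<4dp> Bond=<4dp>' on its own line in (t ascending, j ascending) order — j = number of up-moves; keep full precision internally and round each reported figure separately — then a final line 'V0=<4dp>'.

Risk-neutral probability p* = (R−d)/(u−d) = (1.14−0.77)/(1.29−0.77) = 0.7115.
Terminal values V(3,·): V(3,0)=72.4154, V(3,1)=52.3753, V(3,2)=18.8018, V(3,3)=37.4448
(2,0): S=38.5385. Δ = (V_up−V_dn)/(S_up−S_dn) = (52.3753−72.4154)/(49.7147−29.6746) = -1.0000. V = [p*·52.3753 + (1−p*)·72.4154]/1.14 = 51.0141. B = V − Δ·S = 89.5526.
(2,1): S=64.5645. Δ = (V_up−V_dn)/(S_up−S_dn) = (18.8018−52.3753)/(83.2882−49.7147) = -1.0000. V = [p*·18.8018 + (1−p*)·52.3753]/1.14 = 24.9881. B = V − Δ·S = 89.5526.
(2,2): S=108.1665. Δ = (V_up−V_dn)/(S_up−S_dn) = (37.4448−18.8018)/(139.5348−83.2882) = 0.3315. V = [p*·37.4448 + (1−p*)·18.8018]/1.14 = 28.1289. B = V − Δ·S = -7.7230.
(1,0): S=50.0500. Δ = (V_up−V_dn)/(S_up−S_dn) = (24.9881−51.0141)/(64.5645−38.5385) = -1.0000. V = [p*·24.9881 + (1−p*)·51.0141]/1.14 = 28.5049. B = V − Δ·S = 78.5549.
(1,1): S=83.8500. Δ = (V_up−V_dn)/(S_up−S_dn) = (28.1289−24.9881)/(108.1665−64.5645) = 0.0720. V = [p*·28.1289 + (1−p*)·24.9881]/1.14 = 23.8798. B = V − Δ·S = 17.8397.
(0,0): S=65.0000. Δ = (V_up−V_dn)/(S_up−S_dn) = (23.8798−28.5049)/(83.8500−50.0500) = -0.1368. V = [p*·23.8798 + (1−p*)·28.5049]/1.14 = 22.1175. B = V − Δ·S = 31.0121.
The time-0 hedge costs 22.1175, which is the no-arbitrage price.

(0,0): Delta=-0.1368 Bond=31.0121
(1,0): Delta=-1.0000 Bond=78.5549
(1,1): Delta=0.0720 Bond=17.8397
(2,0): Delta=-1.0000 Bond=89.5526
(2,1): Delta=-1.0000 Bond=89.5526
(2,2): Delta=0.3315 Bond=-7.7230
V0=22.1175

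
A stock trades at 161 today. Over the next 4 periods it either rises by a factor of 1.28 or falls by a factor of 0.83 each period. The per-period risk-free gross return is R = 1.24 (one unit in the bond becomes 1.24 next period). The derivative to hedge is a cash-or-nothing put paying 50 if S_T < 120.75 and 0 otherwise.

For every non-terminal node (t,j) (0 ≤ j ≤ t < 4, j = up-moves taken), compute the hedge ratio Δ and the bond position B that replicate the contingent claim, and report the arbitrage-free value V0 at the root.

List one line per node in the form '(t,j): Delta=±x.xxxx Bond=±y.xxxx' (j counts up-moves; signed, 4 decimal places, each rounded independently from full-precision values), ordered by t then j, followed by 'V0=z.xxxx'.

(0,0): Delta=-0.0078 Bond=1.3140
(1,0): Delta=-0.0876 Bond=12.2895
(1,1): Delta=-0.0028 Bond=0.5894
(2,0): Delta=-0.7361 Bond=87.1649
(2,1): Delta=-0.0466 Bond=8.2219
(2,2): Delta=0.0000 Bond=0.0000
(3,0): Delta=0.0000 Bond=40.3226
(3,1): Delta=-0.7826 Bond=114.6953
(3,2): Delta=0.0000 Bond=0.0000
(3,3): Delta=0.0000 Bond=0.0000
V0=0.0555

Under the risk-neutral measure, an up-move has probability p* = (R−d)/(u−d) = 0.9111 and values discount at R = 1.24.
At expiry t=4: V(4,0)=50.0000, V(4,1)=50.0000, V(4,2)=0.0000, V(4,3)=0.0000, V(4,4)=0.0000
  t=3,j=0: stock 92.0577 → up 117.8339 (V=50.0000), down 76.4079 (V=50.0000). Price 40.3226; hedge Δ=0.0000, bond B=40.3226.
  t=3,j=1: stock 141.9685 → up 181.7197 (V=0.0000), down 117.8339 (V=50.0000). Price 3.5842; hedge Δ=-0.7826, bond B=114.6953.
  t=3,j=2: stock 218.9394 → up 280.2424 (V=0.0000), down 181.7197 (V=0.0000). Price 0.0000; hedge Δ=0.0000, bond B=0.0000.
  t=3,j=3: stock 337.6415 → up 432.1811 (V=0.0000), down 280.2424 (V=0.0000). Price 0.0000; hedge Δ=0.0000, bond B=0.0000.
  t=2,j=0: stock 110.9129 → up 141.9685 (V=3.5842), down 92.0577 (V=40.3226). Price 5.5241; hedge Δ=-0.7361, bond B=87.1649.
  t=2,j=1: stock 171.0464 → up 218.9394 (V=0.0000), down 141.9685 (V=3.5842). Price 0.2569; hedge Δ=-0.0466, bond B=8.2219.
  t=2,j=2: stock 263.7824 → up 337.6415 (V=0.0000), down 218.9394 (V=0.0000). Price 0.0000; hedge Δ=0.0000, bond B=0.0000.
  t=1,j=0: stock 133.6300 → up 171.0464 (V=0.2569), down 110.9129 (V=5.5241). Price 0.5848; hedge Δ=-0.0876, bond B=12.2895.
  t=1,j=1: stock 206.0800 → up 263.7824 (V=0.0000), down 171.0464 (V=0.2569). Price 0.0184; hedge Δ=-0.0028, bond B=0.5894.
  t=0,j=0: stock 161.0000 → up 206.0800 (V=0.0184), down 133.6300 (V=0.5848). Price 0.0555; hedge Δ=-0.0078, bond B=1.3140.
Root portfolio cost Δ·161+B reproduces V0=0.0555.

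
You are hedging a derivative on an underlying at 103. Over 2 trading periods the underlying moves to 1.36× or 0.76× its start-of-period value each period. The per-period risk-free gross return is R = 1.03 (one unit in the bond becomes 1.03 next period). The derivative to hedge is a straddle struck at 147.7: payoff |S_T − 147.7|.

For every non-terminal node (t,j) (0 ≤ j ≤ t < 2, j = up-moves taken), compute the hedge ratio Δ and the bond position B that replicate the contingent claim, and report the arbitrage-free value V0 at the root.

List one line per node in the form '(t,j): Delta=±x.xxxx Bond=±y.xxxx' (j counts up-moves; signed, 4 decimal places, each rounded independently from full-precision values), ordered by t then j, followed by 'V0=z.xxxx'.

Since d<R<u, set p* = (R−d)/(u−d) = 0.4500; price each node as the discounted p*-expectation of its children.
Terminal values V(2,·): V(2,0)=88.2072, V(2,1)=41.2392, V(2,2)=42.8088
Node (1,0) S=78.2800: V=(p*·41.2392+(1−p*)·88.2072)/1.03=65.1181; Δ=(41.2392−88.2072)/(106.4608−59.4928)=-1.0000; B=V−Δ·S=143.3981
Node (1,1) S=140.0800: V=(p*·42.8088+(1−p*)·41.2392)/1.03=40.7238; Δ=(42.8088−41.2392)/(190.5088−106.4608)=0.0187; B=V−Δ·S=38.1078
Node (0,0) S=103.0000: V=(p*·40.7238+(1−p*)·65.1181)/1.03=52.5637; Δ=(40.7238−65.1181)/(140.0800−78.2800)=-0.3947; B=V−Δ·S=93.2208
Check: Δ(0,0)·S0 + B(0,0) = 52.5637 = V0.

(0,0): Delta=-0.3947 Bond=93.2208
(1,0): Delta=-1.0000 Bond=143.3981
(1,1): Delta=0.0187 Bond=38.1078
V0=52.5637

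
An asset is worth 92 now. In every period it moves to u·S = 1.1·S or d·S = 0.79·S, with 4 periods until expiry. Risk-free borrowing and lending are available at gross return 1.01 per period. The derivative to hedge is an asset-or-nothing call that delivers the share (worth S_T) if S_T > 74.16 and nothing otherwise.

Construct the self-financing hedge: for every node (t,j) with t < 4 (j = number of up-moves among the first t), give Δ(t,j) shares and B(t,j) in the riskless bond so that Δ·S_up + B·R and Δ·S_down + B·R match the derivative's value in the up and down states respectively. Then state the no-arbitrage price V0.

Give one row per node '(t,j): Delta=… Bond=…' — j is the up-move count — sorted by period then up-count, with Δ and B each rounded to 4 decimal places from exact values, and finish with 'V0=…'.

The replicating-portfolio and risk-neutral prices coincide; use p* = (1.01−0.79)/(1.1−0.79) = 0.7097 for the latter.
Payoff layer (t=4): V(4,0)=0.0000, V(4,1)=0.0000, V(4,2)=0.0000, V(4,3)=96.7371, V(4,4)=134.6972
(3,0): S=45.3596. Δ = (V_up−V_dn)/(S_up−S_dn) = (0.0000−0.0000)/(49.8955−35.8341) = 0.0000. V = [p*·0.0000 + (1−p*)·0.0000]/1.01 = 0.0000. B = V − Δ·S = 0.0000.
(3,1): S=63.1589. Δ = (V_up−V_dn)/(S_up−S_dn) = (0.0000−0.0000)/(69.4748−49.8955) = 0.0000. V = [p*·0.0000 + (1−p*)·0.0000]/1.01 = 0.0000. B = V − Δ·S = 0.0000.
(3,2): S=87.9428. Δ = (V_up−V_dn)/(S_up−S_dn) = (96.7371−0.0000)/(96.7371−69.4748) = 3.5484. V = [p*·96.7371 + (1−p*)·0.0000]/1.01 = 67.9724. B = V − Δ·S = -244.0827.
(3,3): S=122.4520. Δ = (V_up−V_dn)/(S_up−S_dn) = (134.6972−96.7371)/(134.6972−96.7371) = 1.0000. V = [p*·134.6972 + (1−p*)·96.7371]/1.01 = 122.4520. B = V − Δ·S = 0.0000.
(2,0): S=57.4172. Δ = (V_up−V_dn)/(S_up−S_dn) = (0.0000−0.0000)/(63.1589−45.3596) = 0.0000. V = [p*·0.0000 + (1−p*)·0.0000]/1.01 = 0.0000. B = V − Δ·S = 0.0000.
(2,1): S=79.9480. Δ = (V_up−V_dn)/(S_up−S_dn) = (67.9724−0.0000)/(87.9428−63.1589) = 2.7426. V = [p*·67.9724 + (1−p*)·0.0000]/1.01 = 47.7609. B = V − Δ·S = -171.5049.
(2,2): S=111.3200. Δ = (V_up−V_dn)/(S_up−S_dn) = (122.4520−67.9724)/(122.4520−87.9428) = 1.5787. V = [p*·122.4520 + (1−p*)·67.9724]/1.01 = 105.5795. B = V − Δ·S = -70.1611.
(1,0): S=72.6800. Δ = (V_up−V_dn)/(S_up−S_dn) = (47.7609−0.0000)/(79.9480−57.4172) = 2.1198. V = [p*·47.7609 + (1−p*)·0.0000]/1.01 = 33.5592. B = V − Δ·S = -120.5081.
(1,1): S=101.2000. Δ = (V_up−V_dn)/(S_up−S_dn) = (105.5795−47.7609)/(111.3200−79.9480) = 1.8430. V = [p*·105.5795 + (1−p*)·47.7609]/1.01 = 87.9143. B = V − Δ·S = -98.5975.
(0,0): S=92.0000. Δ = (V_up−V_dn)/(S_up−S_dn) = (87.9143−33.5592)/(101.2000−72.6800) = 1.9059. V = [p*·87.9143 + (1−p*)·33.5592]/1.01 = 71.4196. B = V − Δ·S = -103.9195.
The time-0 hedge costs 71.4196, which is the no-arbitrage price.

(0,0): Delta=1.9059 Bond=-103.9195
(1,0): Delta=2.1198 Bond=-120.5081
(1,1): Delta=1.8430 Bond=-98.5975
(2,0): Delta=0.0000 Bond=0.0000
(2,1): Delta=2.7426 Bond=-171.5049
(2,2): Delta=1.5787 Bond=-70.1611
(3,0): Delta=0.0000 Bond=0.0000
(3,1): Delta=0.0000 Bond=0.0000
(3,2): Delta=3.5484 Bond=-244.0827
(3,3): Delta=1.0000 Bond=0.0000
V0=71.4196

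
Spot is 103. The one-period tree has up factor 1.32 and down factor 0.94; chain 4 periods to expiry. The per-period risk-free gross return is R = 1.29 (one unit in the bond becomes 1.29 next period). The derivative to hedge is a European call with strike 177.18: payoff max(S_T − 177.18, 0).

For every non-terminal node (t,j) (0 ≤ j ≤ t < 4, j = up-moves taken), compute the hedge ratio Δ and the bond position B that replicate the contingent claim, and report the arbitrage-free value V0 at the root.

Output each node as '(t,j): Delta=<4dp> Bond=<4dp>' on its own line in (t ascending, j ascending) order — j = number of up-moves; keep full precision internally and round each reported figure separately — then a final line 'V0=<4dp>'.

Risk-neutral probability p* = (R−d)/(u−d) = (1.29−0.94)/(1.32−0.94) = 0.9211.
Payoff layer (t=4): V(4,0)=0.0000, V(4,1)=0.0000, V(4,2)=0.0000, V(4,3)=45.5029, V(4,4)=135.5236
(3,0): S=85.5502. Δ = (V_up−V_dn)/(S_up−S_dn) = (0.0000−0.0000)/(112.9262−80.4171) = 0.0000. V = [p*·0.0000 + (1−p*)·0.0000]/1.29 = 0.0000. B = V − Δ·S = 0.0000.
(3,1): S=120.1343. Δ = (V_up−V_dn)/(S_up−S_dn) = (0.0000−0.0000)/(158.5772−112.9262) = 0.0000. V = [p*·0.0000 + (1−p*)·0.0000]/1.29 = 0.0000. B = V − Δ·S = 0.0000.
(3,2): S=168.6992. Δ = (V_up−V_dn)/(S_up−S_dn) = (45.5029−0.0000)/(222.6829−158.5772) = 0.7098. V = [p*·45.5029 + (1−p*)·0.0000]/1.29 = 32.4888. B = V − Δ·S = -87.2557.
(3,3): S=236.8967. Δ = (V_up−V_dn)/(S_up−S_dn) = (135.5236−45.5029)/(312.7036−222.6829) = 1.0000. V = [p*·135.5236 + (1−p*)·45.5029]/1.29 = 99.5479. B = V − Δ·S = -137.3488.
(2,0): S=91.0108. Δ = (V_up−V_dn)/(S_up−S_dn) = (0.0000−0.0000)/(120.1343−85.5502) = 0.0000. V = [p*·0.0000 + (1−p*)·0.0000]/1.29 = 0.0000. B = V − Δ·S = 0.0000.
(2,1): S=127.8024. Δ = (V_up−V_dn)/(S_up−S_dn) = (32.4888−0.0000)/(168.6992−120.1343) = 0.6690. V = [p*·32.4888 + (1−p*)·0.0000]/1.29 = 23.1968. B = V − Δ·S = -62.3000.
(2,2): S=179.4672. Δ = (V_up−V_dn)/(S_up−S_dn) = (99.5479−32.4888)/(236.8967−168.6992) = 0.9833. V = [p*·99.5479 + (1−p*)·32.4888]/1.29 = 73.0649. B = V − Δ·S = -103.4063.
(1,0): S=96.8200. Δ = (V_up−V_dn)/(S_up−S_dn) = (23.1968−0.0000)/(127.8024−91.0108) = 0.6305. V = [p*·23.1968 + (1−p*)·0.0000]/1.29 = 16.5624. B = V − Δ·S = -44.4819.
(1,1): S=135.9600. Δ = (V_up−V_dn)/(S_up−S_dn) = (73.0649−23.1968)/(179.4672−127.8024) = 0.9652. V = [p*·73.0649 + (1−p*)·23.1968]/1.29 = 53.5876. B = V − Δ·S = -77.6442.
(0,0): S=103.0000. Δ = (V_up−V_dn)/(S_up−S_dn) = (53.5876−16.5624)/(135.9600−96.8200) = 0.9460. V = [p*·53.5876 + (1−p*)·16.5624]/1.29 = 39.2748. B = V − Δ·S = -58.1598.
The time-0 hedge costs 39.2748, which is the no-arbitrage price.

(0,0): Delta=0.9460 Bond=-58.1598
(1,0): Delta=0.6305 Bond=-44.4819
(1,1): Delta=0.9652 Bond=-77.6442
(2,0): Delta=0.0000 Bond=0.0000
(2,1): Delta=0.6690 Bond=-62.3000
(2,2): Delta=0.9833 Bond=-103.4063
(3,0): Delta=0.0000 Bond=0.0000
(3,1): Delta=0.0000 Bond=0.0000
(3,2): Delta=0.7098 Bond=-87.2557
(3,3): Delta=1.0000 Bond=-137.3488
V0=39.2748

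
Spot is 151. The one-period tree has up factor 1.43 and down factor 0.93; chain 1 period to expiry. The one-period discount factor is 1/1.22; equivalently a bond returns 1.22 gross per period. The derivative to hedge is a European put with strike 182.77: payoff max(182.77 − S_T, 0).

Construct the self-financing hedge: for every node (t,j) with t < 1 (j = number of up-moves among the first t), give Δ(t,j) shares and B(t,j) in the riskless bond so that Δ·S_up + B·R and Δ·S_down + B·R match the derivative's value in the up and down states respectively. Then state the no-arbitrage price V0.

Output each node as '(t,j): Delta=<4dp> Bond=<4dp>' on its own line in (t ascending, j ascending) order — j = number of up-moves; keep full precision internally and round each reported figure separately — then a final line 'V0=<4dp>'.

(0,0): Delta=-0.5608 Bond=99.2561
V0=14.5761

Risk-neutral probability p* = (R−d)/(u−d) = (1.22−0.93)/(1.43−0.93) = 0.5800.
Terminal payoffs: V(1,0)=42.3400, V(1,1)=0.0000
(0,0): S=151.0000. Δ = (V_up−V_dn)/(S_up−S_dn) = (0.0000−42.3400)/(215.9300−140.4300) = -0.5608. V = [p*·0.0000 + (1−p*)·42.3400]/1.22 = 14.5761. B = V − Δ·S = 99.2561.
Root portfolio cost Δ·151+B reproduces V0=14.5761.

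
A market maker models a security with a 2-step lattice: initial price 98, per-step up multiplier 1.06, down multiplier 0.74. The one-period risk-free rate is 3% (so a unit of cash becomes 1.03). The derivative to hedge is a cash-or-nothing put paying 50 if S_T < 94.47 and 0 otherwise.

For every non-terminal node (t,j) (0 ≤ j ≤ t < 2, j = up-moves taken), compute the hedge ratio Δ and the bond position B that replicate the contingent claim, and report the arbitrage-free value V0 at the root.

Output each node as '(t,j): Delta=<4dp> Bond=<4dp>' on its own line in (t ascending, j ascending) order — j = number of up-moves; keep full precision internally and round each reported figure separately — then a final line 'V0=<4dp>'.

(0,0): Delta=-1.4028 Bond=145.8999
(1,0): Delta=0.0000 Bond=48.5437
(1,1): Delta=-1.5041 Bond=160.8010
V0=8.4226

Under the risk-neutral measure, an up-move has probability p* = (R−d)/(u−d) = 0.9062 and values discount at R = 1.03.
Payoff layer (t=2): V(2,0)=50.0000, V(2,1)=50.0000, V(2,2)=0.0000
Node (1,0) S=72.5200: V=(p*·50.0000+(1−p*)·50.0000)/1.03=48.5437; Δ=(50.0000−50.0000)/(76.8712−53.6648)=0.0000; B=V−Δ·S=48.5437
Node (1,1) S=103.8800: V=(p*·0.0000+(1−p*)·50.0000)/1.03=4.5510; Δ=(0.0000−50.0000)/(110.1128−76.8712)=-1.5041; B=V−Δ·S=160.8010
Node (0,0) S=98.0000: V=(p*·4.5510+(1−p*)·48.5437)/1.03=8.4226; Δ=(4.5510−48.5437)/(103.8800−72.5200)=-1.4028; B=V−Δ·S=145.8999
Each (Δ,B) replicates both successor values, so the strategy is self-financing and V0 is arbitrage-free.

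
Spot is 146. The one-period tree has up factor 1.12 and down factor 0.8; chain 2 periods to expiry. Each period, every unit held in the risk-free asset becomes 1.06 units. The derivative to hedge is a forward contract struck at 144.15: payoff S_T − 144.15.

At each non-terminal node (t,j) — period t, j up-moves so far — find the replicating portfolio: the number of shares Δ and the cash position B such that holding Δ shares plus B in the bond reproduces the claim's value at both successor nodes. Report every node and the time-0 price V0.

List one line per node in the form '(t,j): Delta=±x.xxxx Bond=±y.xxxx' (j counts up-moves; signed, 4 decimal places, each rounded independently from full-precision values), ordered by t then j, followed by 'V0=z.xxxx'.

Under the risk-neutral measure, an up-move has probability p* = (R−d)/(u−d) = 0.8125 and values discount at R = 1.06.
Payoff layer (t=2): V(2,0)=-50.7100, V(2,1)=-13.3340, V(2,2)=38.9924
  t=1,j=0: stock 116.8000 → up 130.8160 (V=-13.3340), down 93.4400 (V=-50.7100). Price -19.1906; hedge Δ=1.0000, bond B=-135.9906.
  t=1,j=1: stock 163.5200 → up 183.1424 (V=38.9924), down 130.8160 (V=-13.3340). Price 27.5294; hedge Δ=1.0000, bond B=-135.9906.
  t=0,j=0: stock 146.0000 → up 163.5200 (V=27.5294), down 116.8000 (V=-19.1906). Price 17.7070; hedge Δ=1.0000, bond B=-128.2930.
Root portfolio cost Δ·146+B reproduces V0=17.7070.

(0,0): Delta=1.0000 Bond=-128.2930
(1,0): Delta=1.0000 Bond=-135.9906
(1,1): Delta=1.0000 Bond=-135.9906
V0=17.7070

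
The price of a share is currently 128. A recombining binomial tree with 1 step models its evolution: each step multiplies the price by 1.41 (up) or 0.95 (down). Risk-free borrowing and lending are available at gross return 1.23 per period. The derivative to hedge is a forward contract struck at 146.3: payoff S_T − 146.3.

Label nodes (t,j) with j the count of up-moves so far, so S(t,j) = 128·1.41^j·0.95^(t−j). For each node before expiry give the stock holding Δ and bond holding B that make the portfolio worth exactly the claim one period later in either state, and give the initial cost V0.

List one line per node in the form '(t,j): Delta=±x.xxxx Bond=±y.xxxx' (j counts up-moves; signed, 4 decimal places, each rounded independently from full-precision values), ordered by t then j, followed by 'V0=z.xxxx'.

Risk-neutral probability p* = (R−d)/(u−d) = (1.23−0.95)/(1.41−0.95) = 0.6087.
Terminal values V(1,·): V(1,0)=-24.7000, V(1,1)=34.1800
Node (0,0) S=128.0000: V=(p*·34.1800+(1−p*)·-24.7000)/1.23=9.0569; Δ=(34.1800−-24.7000)/(180.4800−121.6000)=1.0000; B=V−Δ·S=-118.9431
Check: Δ(0,0)·S0 + B(0,0) = 9.0569 = V0.

(0,0): Delta=1.0000 Bond=-118.9431
V0=9.0569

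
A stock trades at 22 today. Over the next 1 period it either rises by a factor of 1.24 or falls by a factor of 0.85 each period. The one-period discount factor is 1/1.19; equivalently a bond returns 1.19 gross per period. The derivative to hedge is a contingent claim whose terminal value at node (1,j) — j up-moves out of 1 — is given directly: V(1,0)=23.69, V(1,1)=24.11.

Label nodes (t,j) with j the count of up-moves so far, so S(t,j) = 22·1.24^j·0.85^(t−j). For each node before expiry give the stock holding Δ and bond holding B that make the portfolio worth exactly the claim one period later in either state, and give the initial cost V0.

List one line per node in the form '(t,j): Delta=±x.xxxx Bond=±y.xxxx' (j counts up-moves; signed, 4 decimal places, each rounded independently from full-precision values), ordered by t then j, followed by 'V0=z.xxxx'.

(0,0): Delta=0.0490 Bond=19.1383
V0=20.2153

No-arbitrage ⇒ martingale measure with p* = (R−d)/(u−d) = 0.8718.
Terminal payoffs: V(1,0)=23.6900, V(1,1)=24.1100
(0,0): S=22.0000. Δ = (V_up−V_dn)/(S_up−S_dn) = (24.1100−23.6900)/(27.2800−18.7000) = 0.0490. V = [p*·24.1100 + (1−p*)·23.6900]/1.19 = 20.2153. B = V − Δ·S = 19.1383.
Root portfolio cost Δ·22+B reproduces V0=20.2153.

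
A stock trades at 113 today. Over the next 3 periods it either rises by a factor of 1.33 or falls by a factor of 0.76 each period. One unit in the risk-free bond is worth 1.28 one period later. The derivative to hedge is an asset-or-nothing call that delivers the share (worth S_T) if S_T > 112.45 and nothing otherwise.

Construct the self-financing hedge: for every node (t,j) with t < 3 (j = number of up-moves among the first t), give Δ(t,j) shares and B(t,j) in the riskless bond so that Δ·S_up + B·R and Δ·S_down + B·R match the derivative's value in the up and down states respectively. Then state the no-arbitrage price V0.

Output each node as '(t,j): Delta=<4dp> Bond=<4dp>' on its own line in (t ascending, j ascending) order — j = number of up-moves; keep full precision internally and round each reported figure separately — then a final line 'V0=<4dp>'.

(0,0): Delta=1.1289 Bond=-15.4582
(1,0): Delta=2.2118 Bond=-112.7827
(1,1): Delta=1.0694 Bond=-10.8445
(2,0): Delta=0.0000 Bond=0.0000
(2,1): Delta=2.3333 Bond=-158.2428
(2,2): Delta=1.0000 Bond=0.0000
V0=112.1123

Risk-neutral probability p* = (R−d)/(u−d) = (1.28−0.76)/(1.33−0.76) = 0.9123.
At expiry t=3: V(3,0)=0.0000, V(3,1)=0.0000, V(3,2)=151.9131, V(3,3)=265.8480
(2,0): S=65.2688. Δ = (V_up−V_dn)/(S_up−S_dn) = (0.0000−0.0000)/(86.8075−49.6043) = 0.0000. V = [p*·0.0000 + (1−p*)·0.0000]/1.28 = 0.0000. B = V − Δ·S = 0.0000.
(2,1): S=114.2204. Δ = (V_up−V_dn)/(S_up−S_dn) = (151.9131−0.0000)/(151.9131−86.8075) = 2.3333. V = [p*·151.9131 + (1−p*)·0.0000]/1.28 = 108.2714. B = V − Δ·S = -158.2428.
(2,2): S=199.8857. Δ = (V_up−V_dn)/(S_up−S_dn) = (265.8480−151.9131)/(265.8480−151.9131) = 1.0000. V = [p*·265.8480 + (1−p*)·151.9131]/1.28 = 199.8857. B = V − Δ·S = 0.0000.
(1,0): S=85.8800. Δ = (V_up−V_dn)/(S_up−S_dn) = (108.2714−0.0000)/(114.2204−65.2688) = 2.2118. V = [p*·108.2714 + (1−p*)·0.0000]/1.28 = 77.1671. B = V − Δ·S = -112.7827.
(1,1): S=150.2900. Δ = (V_up−V_dn)/(S_up−S_dn) = (199.8857−108.2714)/(199.8857−114.2204) = 1.0694. V = [p*·199.8857 + (1−p*)·108.2714]/1.28 = 149.8823. B = V − Δ·S = -10.8445.
(0,0): S=113.0000. Δ = (V_up−V_dn)/(S_up−S_dn) = (149.8823−77.1671)/(150.2900−85.8800) = 1.1289. V = [p*·149.8823 + (1−p*)·77.1671]/1.28 = 112.1123. B = V − Δ·S = -15.4582.
The time-0 hedge costs 112.1123, which is the no-arbitrage price.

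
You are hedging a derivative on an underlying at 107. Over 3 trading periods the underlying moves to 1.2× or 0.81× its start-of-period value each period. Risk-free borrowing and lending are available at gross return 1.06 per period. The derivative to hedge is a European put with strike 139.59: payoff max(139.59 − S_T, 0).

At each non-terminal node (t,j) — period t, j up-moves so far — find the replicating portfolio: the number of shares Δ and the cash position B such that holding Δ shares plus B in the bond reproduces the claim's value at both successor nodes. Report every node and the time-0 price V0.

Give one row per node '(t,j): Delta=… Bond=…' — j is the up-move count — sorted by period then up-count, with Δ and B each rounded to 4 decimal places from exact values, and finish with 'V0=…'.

Since d<R<u, set p* = (R−d)/(u−d) = 0.6410; price each node as the discounted p*-expectation of its children.
At expiry t=3: V(3,0)=82.7258, V(3,1)=55.3468, V(3,2)=14.7852, V(3,3)=0.0000
Node (2,0) S=70.2027: V=(p*·55.3468+(1−p*)·82.7258)/1.06=61.4860; Δ=(55.3468−82.7258)/(84.2432−56.8642)=-1.0000; B=V−Δ·S=131.6887
Node (2,1) S=104.0040: V=(p*·14.7852+(1−p*)·55.3468)/1.06=27.6847; Δ=(14.7852−55.3468)/(124.8048−84.2432)=-1.0000; B=V−Δ·S=131.6887
Node (2,2) S=154.0800: V=(p*·0.0000+(1−p*)·14.7852)/1.06=5.0071; Δ=(0.0000−14.7852)/(184.8960−124.8048)=-0.2460; B=V−Δ·S=42.9179
Node (1,0) S=86.6700: V=(p*·27.6847+(1−p*)·61.4860)/1.06=37.5646; Δ=(27.6847−61.4860)/(104.0040−70.2027)=-1.0000; B=V−Δ·S=124.2346
Node (1,1) S=128.4000: V=(p*·5.0071+(1−p*)·27.6847)/1.06=12.4035; Δ=(5.0071−27.6847)/(154.0800−104.0040)=-0.4529; B=V−Δ·S=70.5512
Node (0,0) S=107.0000: V=(p*·12.4035+(1−p*)·37.5646)/1.06=20.2224; Δ=(12.4035−37.5646)/(128.4000−86.6700)=-0.6029; B=V−Δ·S=84.7379
Check: Δ(0,0)·S0 + B(0,0) = 20.2224 = V0.

(0,0): Delta=-0.6029 Bond=84.7379
(1,0): Delta=-1.0000 Bond=124.2346
(1,1): Delta=-0.4529 Bond=70.5512
(2,0): Delta=-1.0000 Bond=131.6887
(2,1): Delta=-1.0000 Bond=131.6887
(2,2): Delta=-0.2460 Bond=42.9179
V0=20.2224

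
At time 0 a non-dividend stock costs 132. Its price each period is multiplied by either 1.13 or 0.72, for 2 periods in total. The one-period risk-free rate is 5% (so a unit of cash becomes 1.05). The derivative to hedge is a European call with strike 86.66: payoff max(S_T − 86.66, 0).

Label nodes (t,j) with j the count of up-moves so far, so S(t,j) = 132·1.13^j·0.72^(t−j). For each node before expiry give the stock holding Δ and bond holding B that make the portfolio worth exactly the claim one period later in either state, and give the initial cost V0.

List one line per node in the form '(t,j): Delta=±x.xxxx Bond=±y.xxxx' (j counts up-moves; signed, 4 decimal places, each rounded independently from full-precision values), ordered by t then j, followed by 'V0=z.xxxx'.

(0,0): Delta=0.9374 Bond=-69.7104
(1,0): Delta=0.5321 Bond=-34.6791
(1,1): Delta=1.0000 Bond=-82.5333
V0=54.0264

Risk-neutral probability p* = (R−d)/(u−d) = (1.05−0.72)/(1.13−0.72) = 0.8049.
Payoff layer (t=2): V(2,0)=0.0000, V(2,1)=20.7352, V(2,2)=81.8908
(1,0): S=95.0400. Δ = (V_up−V_dn)/(S_up−S_dn) = (20.7352−0.0000)/(107.3952−68.4288) = 0.5321. V = [p*·20.7352 + (1−p*)·0.0000]/1.05 = 15.8946. B = V − Δ·S = -34.6791.
(1,1): S=149.1600. Δ = (V_up−V_dn)/(S_up−S_dn) = (81.8908−20.7352)/(168.5508−107.3952) = 1.0000. V = [p*·81.8908 + (1−p*)·20.7352]/1.05 = 66.6267. B = V − Δ·S = -82.5333.
(0,0): S=132.0000. Δ = (V_up−V_dn)/(S_up−S_dn) = (66.6267−15.8946)/(149.1600−95.0400) = 0.9374. V = [p*·66.6267 + (1−p*)·15.8946]/1.05 = 54.0264. B = V − Δ·S = -69.7104.
Check: Δ(0,0)·S0 + B(0,0) = 54.0264 = V0.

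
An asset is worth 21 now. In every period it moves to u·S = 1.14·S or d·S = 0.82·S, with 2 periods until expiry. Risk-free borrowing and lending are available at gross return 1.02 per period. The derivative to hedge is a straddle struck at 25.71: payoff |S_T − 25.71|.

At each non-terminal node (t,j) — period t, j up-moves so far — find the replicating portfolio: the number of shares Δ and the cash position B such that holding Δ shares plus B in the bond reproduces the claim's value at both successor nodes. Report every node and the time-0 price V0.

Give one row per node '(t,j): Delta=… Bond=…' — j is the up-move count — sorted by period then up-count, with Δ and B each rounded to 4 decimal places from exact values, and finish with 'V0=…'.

(0,0): Delta=-0.7116 Bond=19.8423
(1,0): Delta=-1.0000 Bond=25.2059
(1,1): Delta=-0.5871 Bond=17.2591
V0=4.8993

The replicating-portfolio and risk-neutral prices coincide; use p* = (1.02−0.82)/(1.14−0.82) = 0.6250 for the latter.
Payoff layer (t=2): V(2,0)=11.5896, V(2,1)=6.0792, V(2,2)=1.5816
Node (1,0) S=17.2200: V=(p*·6.0792+(1−p*)·11.5896)/1.02=7.9859; Δ=(6.0792−11.5896)/(19.6308−14.1204)=-1.0000; B=V−Δ·S=25.2059
Node (1,1) S=23.9400: V=(p*·1.5816+(1−p*)·6.0792)/1.02=3.2041; Δ=(1.5816−6.0792)/(27.2916−19.6308)=-0.5871; B=V−Δ·S=17.2591
Node (0,0) S=21.0000: V=(p*·3.2041+(1−p*)·7.9859)/1.02=4.8993; Δ=(3.2041−7.9859)/(23.9400−17.2200)=-0.7116; B=V−Δ·S=19.8423
Check: Δ(0,0)·S0 + B(0,0) = 4.8993 = V0.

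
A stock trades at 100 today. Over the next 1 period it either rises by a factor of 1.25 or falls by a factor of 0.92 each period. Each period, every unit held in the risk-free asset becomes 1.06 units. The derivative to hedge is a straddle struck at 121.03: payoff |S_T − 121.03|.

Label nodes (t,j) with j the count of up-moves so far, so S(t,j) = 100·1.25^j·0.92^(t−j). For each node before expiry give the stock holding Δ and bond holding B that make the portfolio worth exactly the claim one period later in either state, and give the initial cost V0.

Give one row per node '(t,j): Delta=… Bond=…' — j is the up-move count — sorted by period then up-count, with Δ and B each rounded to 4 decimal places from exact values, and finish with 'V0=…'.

Risk-neutral probability p* = (R−d)/(u−d) = (1.06−0.92)/(1.25−0.92) = 0.4242.
At expiry t=1: V(1,0)=29.0300, V(1,1)=3.9700
  t=0,j=0: stock 100.0000 → up 125.0000 (V=3.9700), down 92.0000 (V=29.0300). Price 17.3571; hedge Δ=-0.7594, bond B=93.2965.
Self-financing check: at every node Δ·S+B equals the discounted successor values.

(0,0): Delta=-0.7594 Bond=93.2965
V0=17.3571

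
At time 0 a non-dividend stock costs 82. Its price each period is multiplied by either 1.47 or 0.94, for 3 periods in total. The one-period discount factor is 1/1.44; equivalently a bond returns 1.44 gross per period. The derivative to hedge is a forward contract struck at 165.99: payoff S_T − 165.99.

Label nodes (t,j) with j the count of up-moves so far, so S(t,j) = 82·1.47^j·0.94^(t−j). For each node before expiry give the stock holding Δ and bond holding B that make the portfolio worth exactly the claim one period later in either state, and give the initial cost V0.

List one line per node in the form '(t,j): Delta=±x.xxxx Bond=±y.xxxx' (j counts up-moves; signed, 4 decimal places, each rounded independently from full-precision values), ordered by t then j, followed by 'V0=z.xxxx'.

Since d<R<u, set p* = (R−d)/(u−d) = 0.9434; price each node as the discounted p*-expectation of its children.
At expiry t=3: V(3,0)=-97.8821, V(3,1)=-59.4809, V(3,2)=0.5722, V(3,3)=94.4849
  t=2,j=0: stock 72.4552 → up 106.5091 (V=-59.4809), down 68.1079 (V=-97.8821). Price -42.8156; hedge Δ=1.0000, bond B=-115.2708.
  t=2,j=1: stock 113.3076 → up 166.5622 (V=0.5722), down 106.5091 (V=-59.4809). Price -1.9632; hedge Δ=1.0000, bond B=-115.2708.
  t=2,j=2: stock 177.1938 → up 260.4749 (V=94.4849), down 166.5622 (V=0.5722). Price 61.9230; hedge Δ=1.0000, bond B=-115.2708.
  t=1,j=0: stock 77.0800 → up 113.3076 (V=-1.9632), down 72.4552 (V=-42.8156). Price -2.9692; hedge Δ=1.0000, bond B=-80.0492.
  t=1,j=1: stock 120.5400 → up 177.1938 (V=61.9230), down 113.3076 (V=-1.9632). Price 40.4908; hedge Δ=1.0000, bond B=-80.0492.
  t=0,j=0: stock 82.0000 → up 120.5400 (V=40.4908), down 77.0800 (V=-2.9692). Price 26.4103; hedge Δ=1.0000, bond B=-55.5897.
Each (Δ,B) replicates both successor values, so the strategy is self-financing and V0 is arbitrage-free.

(0,0): Delta=1.0000 Bond=-55.5897
(1,0): Delta=1.0000 Bond=-80.0492
(1,1): Delta=1.0000 Bond=-80.0492
(2,0): Delta=1.0000 Bond=-115.2708
(2,1): Delta=1.0000 Bond=-115.2708
(2,2): Delta=1.0000 Bond=-115.2708
V0=26.4103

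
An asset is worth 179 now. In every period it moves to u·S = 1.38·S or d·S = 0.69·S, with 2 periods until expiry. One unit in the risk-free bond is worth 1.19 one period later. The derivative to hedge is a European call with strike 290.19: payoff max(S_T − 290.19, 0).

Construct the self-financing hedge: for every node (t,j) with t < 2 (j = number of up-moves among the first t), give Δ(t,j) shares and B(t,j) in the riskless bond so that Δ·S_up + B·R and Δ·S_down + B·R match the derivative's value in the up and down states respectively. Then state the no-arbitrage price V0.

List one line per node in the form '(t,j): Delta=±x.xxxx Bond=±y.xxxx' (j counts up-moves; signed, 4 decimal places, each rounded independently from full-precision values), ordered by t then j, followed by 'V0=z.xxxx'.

No-arbitrage ⇒ martingale measure with p* = (R−d)/(u−d) = 0.7246.
Terminal payoffs: V(2,0)=0.0000, V(2,1)=0.0000, V(2,2)=50.6976
  t=1,j=0: stock 123.5100 → up 170.4438 (V=0.0000), down 85.2219 (V=0.0000). Price 0.0000; hedge Δ=0.0000, bond B=0.0000.
  t=1,j=1: stock 247.0200 → up 340.8876 (V=50.6976), down 170.4438 (V=0.0000). Price 30.8718; hedge Δ=0.2974, bond B=-42.6030.
  t=0,j=0: stock 179.0000 → up 247.0200 (V=30.8718), down 123.5100 (V=0.0000). Price 18.7990; hedge Δ=0.2500, bond B=-25.9427.
The time-0 hedge costs 18.7990, which is the no-arbitrage price.

(0,0): Delta=0.2500 Bond=-25.9427
(1,0): Delta=0.0000 Bond=0.0000
(1,1): Delta=0.2974 Bond=-42.6030
V0=18.7990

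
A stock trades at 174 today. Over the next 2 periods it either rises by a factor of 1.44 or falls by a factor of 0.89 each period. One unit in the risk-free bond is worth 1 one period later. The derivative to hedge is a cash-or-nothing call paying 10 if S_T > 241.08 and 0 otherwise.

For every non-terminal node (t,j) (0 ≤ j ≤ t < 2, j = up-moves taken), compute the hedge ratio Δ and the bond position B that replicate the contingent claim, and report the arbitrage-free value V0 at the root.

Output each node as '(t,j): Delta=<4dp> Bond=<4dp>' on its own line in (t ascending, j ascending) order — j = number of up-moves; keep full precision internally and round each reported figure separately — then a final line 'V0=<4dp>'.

Since d<R<u, set p* = (R−d)/(u−d) = 0.2000; price each node as the discounted p*-expectation of its children.
Terminal values V(2,·): V(2,0)=0.0000, V(2,1)=0.0000, V(2,2)=10.0000
  t=1,j=0: stock 154.8600 → up 222.9984 (V=0.0000), down 137.8254 (V=0.0000). Price 0.0000; hedge Δ=0.0000, bond B=0.0000.
  t=1,j=1: stock 250.5600 → up 360.8064 (V=10.0000), down 222.9984 (V=0.0000). Price 2.0000; hedge Δ=0.0726, bond B=-16.1818.
  t=0,j=0: stock 174.0000 → up 250.5600 (V=2.0000), down 154.8600 (V=0.0000). Price 0.4000; hedge Δ=0.0209, bond B=-3.2364.
Self-financing check: at every node Δ·S+B equals the discounted successor values.

(0,0): Delta=0.0209 Bond=-3.2364
(1,0): Delta=0.0000 Bond=0.0000
(1,1): Delta=0.0726 Bond=-16.1818
V0=0.4000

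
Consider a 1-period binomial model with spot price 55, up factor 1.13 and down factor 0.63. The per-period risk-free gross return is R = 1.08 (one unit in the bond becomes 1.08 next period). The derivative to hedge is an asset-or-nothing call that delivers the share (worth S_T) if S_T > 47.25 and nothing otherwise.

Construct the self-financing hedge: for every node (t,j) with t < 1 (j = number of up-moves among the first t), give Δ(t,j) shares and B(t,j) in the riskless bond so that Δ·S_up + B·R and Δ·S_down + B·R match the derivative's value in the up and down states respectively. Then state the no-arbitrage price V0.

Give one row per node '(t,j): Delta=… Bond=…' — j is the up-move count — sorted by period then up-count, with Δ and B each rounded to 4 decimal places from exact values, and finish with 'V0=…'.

Risk-neutral probability p* = (R−d)/(u−d) = (1.08−0.63)/(1.13−0.63) = 0.9000.
Terminal values V(1,·): V(1,0)=0.0000, V(1,1)=62.1500
  t=0,j=0: stock 55.0000 → up 62.1500 (V=62.1500), down 34.6500 (V=0.0000). Price 51.7917; hedge Δ=2.2600, bond B=-72.5083.
Each (Δ,B) replicates both successor values, so the strategy is self-financing and V0 is arbitrage-free.

(0,0): Delta=2.2600 Bond=-72.5083
V0=51.7917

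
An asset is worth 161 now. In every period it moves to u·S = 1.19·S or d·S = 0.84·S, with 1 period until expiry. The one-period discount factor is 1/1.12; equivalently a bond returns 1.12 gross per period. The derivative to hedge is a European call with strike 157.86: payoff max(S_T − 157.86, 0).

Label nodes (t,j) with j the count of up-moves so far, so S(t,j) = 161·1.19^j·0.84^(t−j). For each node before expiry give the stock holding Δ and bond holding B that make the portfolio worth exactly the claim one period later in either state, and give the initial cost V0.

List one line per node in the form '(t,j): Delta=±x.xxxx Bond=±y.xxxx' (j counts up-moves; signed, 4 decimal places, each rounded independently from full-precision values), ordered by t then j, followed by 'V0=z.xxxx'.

(0,0): Delta=0.5986 Bond=-72.2786
V0=24.0929

Under the risk-neutral measure, an up-move has probability p* = (R−d)/(u−d) = 0.8000 and values discount at R = 1.12.
Terminal payoffs: V(1,0)=0.0000, V(1,1)=33.7300
  t=0,j=0: stock 161.0000 → up 191.5900 (V=33.7300), down 135.2400 (V=0.0000). Price 24.0929; hedge Δ=0.5986, bond B=-72.2786.
Root portfolio cost Δ·161+B reproduces V0=24.0929.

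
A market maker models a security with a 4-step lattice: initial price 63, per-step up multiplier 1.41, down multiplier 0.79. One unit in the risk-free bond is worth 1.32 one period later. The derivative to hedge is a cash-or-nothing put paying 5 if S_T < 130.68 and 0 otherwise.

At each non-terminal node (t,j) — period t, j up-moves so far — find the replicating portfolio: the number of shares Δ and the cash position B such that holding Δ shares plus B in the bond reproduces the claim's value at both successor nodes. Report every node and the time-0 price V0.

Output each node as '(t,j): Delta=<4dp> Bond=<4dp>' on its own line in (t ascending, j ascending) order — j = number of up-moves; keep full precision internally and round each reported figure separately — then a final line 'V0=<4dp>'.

No-arbitrage ⇒ martingale measure with p* = (R−d)/(u−d) = 0.8548.
Terminal payoffs: V(4,0)=5.0000, V(4,1)=5.0000, V(4,2)=5.0000, V(4,3)=0.0000, V(4,4)=0.0000
Node (3,0) S=31.0615: V=(p*·5.0000+(1−p*)·5.0000)/1.32=3.7879; Δ=(5.0000−5.0000)/(43.7967−24.5386)=0.0000; B=V−Δ·S=3.7879
Node (3,1) S=55.4388: V=(p*·5.0000+(1−p*)·5.0000)/1.32=3.7879; Δ=(5.0000−5.0000)/(78.1687−43.7967)=0.0000; B=V−Δ·S=3.7879
Node (3,2) S=98.9477: V=(p*·0.0000+(1−p*)·5.0000)/1.32=0.5499; Δ=(0.0000−5.0000)/(139.5163−78.1687)=-0.0815; B=V−Δ·S=8.6144
Node (3,3) S=176.6029: V=(p*·0.0000+(1−p*)·0.0000)/1.32=0.0000; Δ=(0.0000−0.0000)/(249.0101−139.5163)=0.0000; B=V−Δ·S=0.0000
Node (2,0) S=39.3183: V=(p*·3.7879+(1−p*)·3.7879)/1.32=2.8696; Δ=(3.7879−3.7879)/(55.4388−31.0615)=0.0000; B=V−Δ·S=2.8696
Node (2,1) S=70.1757: V=(p*·0.5499+(1−p*)·3.7879)/1.32=0.7726; Δ=(0.5499−3.7879)/(98.9477−55.4388)=-0.0744; B=V−Δ·S=5.9953
Node (2,2) S=125.2503: V=(p*·0.0000+(1−p*)·0.5499)/1.32=0.0605; Δ=(0.0000−0.5499)/(176.6029−98.9477)=-0.0071; B=V−Δ·S=0.9473
Node (1,0) S=49.7700: V=(p*·0.7726+(1−p*)·2.8696)/1.32=0.8159; Δ=(0.7726−2.8696)/(70.1757−39.3183)=-0.0680; B=V−Δ·S=4.1981
Node (1,1) S=88.8300: V=(p*·0.0605+(1−p*)·0.7726)/1.32=0.1241; Δ=(0.0605−0.7726)/(125.2503−70.1757)=-0.0129; B=V−Δ·S=1.2728
Node (0,0) S=63.0000: V=(p*·0.1241+(1−p*)·0.8159)/1.32=0.1701; Δ=(0.1241−0.8159)/(88.8300−49.7700)=-0.0177; B=V−Δ·S=1.2859
Self-financing check: at every node Δ·S+B equals the discounted successor values.

(0,0): Delta=-0.0177 Bond=1.2859
(1,0): Delta=-0.0680 Bond=4.1981
(1,1): Delta=-0.0129 Bond=1.2728
(2,0): Delta=0.0000 Bond=2.8696
(2,1): Delta=-0.0744 Bond=5.9953
(2,2): Delta=-0.0071 Bond=0.9473
(3,0): Delta=0.0000 Bond=3.7879
(3,1): Delta=0.0000 Bond=3.7879
(3,2): Delta=-0.0815 Bond=8.6144
(3,3): Delta=0.0000 Bond=0.0000
V0=0.1701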